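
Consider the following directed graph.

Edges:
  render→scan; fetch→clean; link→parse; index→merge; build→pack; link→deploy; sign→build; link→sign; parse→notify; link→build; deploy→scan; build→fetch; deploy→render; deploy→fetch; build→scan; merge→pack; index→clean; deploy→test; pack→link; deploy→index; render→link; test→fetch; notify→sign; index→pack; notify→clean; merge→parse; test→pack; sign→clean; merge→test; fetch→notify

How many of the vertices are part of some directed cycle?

12

A vertex is on a directed cycle iff it belongs to a strongly connected component of size ≥ 2 (or has a self-loop).
The vertices on cycles are {link, pack, sign, test, build, fetch, index, merge, parse, deploy, notify, render} — 12 in total.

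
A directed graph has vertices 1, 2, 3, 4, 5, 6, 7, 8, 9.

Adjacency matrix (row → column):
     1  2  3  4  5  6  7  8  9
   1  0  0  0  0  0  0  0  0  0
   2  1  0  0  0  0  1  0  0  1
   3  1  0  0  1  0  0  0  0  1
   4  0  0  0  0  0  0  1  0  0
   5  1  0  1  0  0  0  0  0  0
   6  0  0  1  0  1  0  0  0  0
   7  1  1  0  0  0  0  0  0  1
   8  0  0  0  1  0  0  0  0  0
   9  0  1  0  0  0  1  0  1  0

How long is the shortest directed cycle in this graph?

2

For each vertex v, BFS finds the shortest path from v back to v.
The shortest such closed walk is 2 → 9 → 2, length 2.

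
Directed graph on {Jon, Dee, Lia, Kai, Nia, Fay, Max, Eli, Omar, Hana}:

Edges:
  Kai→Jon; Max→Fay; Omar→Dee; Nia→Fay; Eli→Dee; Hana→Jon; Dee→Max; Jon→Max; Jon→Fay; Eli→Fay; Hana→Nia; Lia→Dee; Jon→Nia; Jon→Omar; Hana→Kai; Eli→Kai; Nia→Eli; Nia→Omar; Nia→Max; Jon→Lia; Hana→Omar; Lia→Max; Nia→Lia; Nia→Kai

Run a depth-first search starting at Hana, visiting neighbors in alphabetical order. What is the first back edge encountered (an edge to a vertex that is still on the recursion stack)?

Kai->Jon

DFS from Hana (visiting neighbors in alphabetical order); mark gray on enter, black on exit:
Hana gray
  Jon gray
    Fay gray
    Fay black
    Lia gray
      Dee gray
        Max gray
          Max→Fay: Fay black — skip
        Max black
      Dee black
      Lia→Max: Max black — skip
    Lia black
    Jon→Max: Max black — skip
    Nia gray
      Eli gray
        Eli→Dee: Dee black — skip
        Eli→Fay: Fay black — skip
        Kai gray
          Kai→Jon: Jon is gray → back edge
First back edge: Kai → Jon.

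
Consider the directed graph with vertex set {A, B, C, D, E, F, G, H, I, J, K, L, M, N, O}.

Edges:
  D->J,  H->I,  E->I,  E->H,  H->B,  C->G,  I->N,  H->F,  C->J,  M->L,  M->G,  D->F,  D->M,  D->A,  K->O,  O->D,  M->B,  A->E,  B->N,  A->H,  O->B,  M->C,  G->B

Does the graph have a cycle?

DFS with white/gray/black marking, starting from I:
I gray
  N gray
  N black
I black
A gray
  H gray
    H→I: I black — skip
    F gray
    F black
    B gray
      B→N: N black — skip
    B black
  H black
  E gray
    E→H: H black — skip
    E→I: I black — skip
  E black
A black
C gray
  J gray
  J black
  G gray
    G→B: B black — skip
  G black
C black
D gray
  D→A: A black — skip
  D→F: F black — skip
  M gray
    M→B: B black — skip
    M→C: C black — skip
    M→G: G black — skip
    L gray
    L black
  M black
  D→J: J black — skip
D black
K gray
  O gray
    O→B: B black — skip
    O→D: D black — skip
  O black
K black
Every edge goes to a white or black vertex — no back edge, so the graph is acyclic.

No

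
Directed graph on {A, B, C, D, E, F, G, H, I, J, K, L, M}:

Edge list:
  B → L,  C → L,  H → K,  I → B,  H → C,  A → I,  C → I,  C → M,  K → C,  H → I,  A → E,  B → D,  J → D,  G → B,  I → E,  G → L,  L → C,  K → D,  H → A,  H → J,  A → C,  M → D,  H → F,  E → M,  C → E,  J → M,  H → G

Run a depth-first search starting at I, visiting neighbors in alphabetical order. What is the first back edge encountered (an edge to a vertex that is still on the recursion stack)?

C->I

DFS from I (visiting neighbors in alphabetical order); mark gray on enter, black on exit:
I gray
  B gray
    D gray
    D black
    L gray
      C gray
        E gray
          M gray
            M→D: D black — skip
          M black
        E black
        C→I: I is gray → back edge
First back edge: C → I.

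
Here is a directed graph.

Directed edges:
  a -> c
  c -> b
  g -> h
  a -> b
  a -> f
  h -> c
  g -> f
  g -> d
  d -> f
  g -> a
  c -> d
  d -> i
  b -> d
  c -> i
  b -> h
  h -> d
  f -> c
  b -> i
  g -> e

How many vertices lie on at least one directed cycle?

5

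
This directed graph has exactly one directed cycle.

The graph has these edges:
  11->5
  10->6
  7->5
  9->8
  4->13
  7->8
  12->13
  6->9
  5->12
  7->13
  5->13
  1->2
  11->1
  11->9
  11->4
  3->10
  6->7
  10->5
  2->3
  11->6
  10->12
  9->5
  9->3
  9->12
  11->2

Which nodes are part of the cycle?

DFS with gray/black marking from 6:
6 gray
  9 gray
    8 gray
    8 black
    5 gray
      12 gray
        13 gray
        13 black
      12 black
      5→13: 13 black — skip
    5 black
    9→12: 12 black — skip
    3 gray
      10 gray
        10→12: 12 black — skip
        10→5: 5 black — skip
        10→6: 6 is gray → back edge
Back edge closes the cycle 6 → 9 → 3 → 10 → 6; its vertices are {3, 6, 9, 10}.

3, 6, 9, 10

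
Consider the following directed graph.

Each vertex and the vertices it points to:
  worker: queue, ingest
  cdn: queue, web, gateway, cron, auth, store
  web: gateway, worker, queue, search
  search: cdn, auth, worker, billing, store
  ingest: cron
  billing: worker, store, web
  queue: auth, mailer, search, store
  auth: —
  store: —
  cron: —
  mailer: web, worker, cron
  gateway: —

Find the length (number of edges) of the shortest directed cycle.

3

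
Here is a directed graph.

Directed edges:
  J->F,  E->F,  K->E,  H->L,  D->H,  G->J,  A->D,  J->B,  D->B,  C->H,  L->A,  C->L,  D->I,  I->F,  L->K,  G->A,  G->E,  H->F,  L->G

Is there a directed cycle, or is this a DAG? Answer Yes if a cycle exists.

Yes

DFS with white/gray/black marking, starting from J:
J gray
  B gray
  B black
  F gray
  F black
J black
A gray
  D gray
    H gray
      H→F: F black — skip
      L gray
        L→A: A is gray → back edge
Back edge found, so a cycle exists: A → D → H → L → A.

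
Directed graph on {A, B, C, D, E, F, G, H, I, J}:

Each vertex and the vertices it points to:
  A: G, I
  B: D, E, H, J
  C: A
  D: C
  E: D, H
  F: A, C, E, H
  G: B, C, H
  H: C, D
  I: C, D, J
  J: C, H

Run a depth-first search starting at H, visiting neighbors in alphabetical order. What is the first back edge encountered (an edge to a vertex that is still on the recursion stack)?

D→C

DFS from H (visiting neighbors in alphabetical order); mark gray on enter, black on exit:
H gray
  C gray
    A gray
      G gray
        B gray
          D gray
            D→C: C is gray → back edge
First back edge: D → C.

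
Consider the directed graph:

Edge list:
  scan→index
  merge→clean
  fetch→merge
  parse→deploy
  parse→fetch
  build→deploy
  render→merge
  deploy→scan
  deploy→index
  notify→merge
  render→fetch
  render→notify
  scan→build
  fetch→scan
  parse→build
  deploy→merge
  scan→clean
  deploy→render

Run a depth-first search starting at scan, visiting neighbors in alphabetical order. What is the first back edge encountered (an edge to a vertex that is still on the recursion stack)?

fetch→scan

DFS from scan (visiting neighbors in alphabetical order); mark gray on enter, black on exit:
scan gray
  build gray
    deploy gray
      index gray
      index black
      merge gray
        clean gray
        clean black
      merge black
      render gray
        fetch gray
          fetch→merge: merge black — skip
          fetch→scan: scan is gray → back edge
First back edge: fetch → scan.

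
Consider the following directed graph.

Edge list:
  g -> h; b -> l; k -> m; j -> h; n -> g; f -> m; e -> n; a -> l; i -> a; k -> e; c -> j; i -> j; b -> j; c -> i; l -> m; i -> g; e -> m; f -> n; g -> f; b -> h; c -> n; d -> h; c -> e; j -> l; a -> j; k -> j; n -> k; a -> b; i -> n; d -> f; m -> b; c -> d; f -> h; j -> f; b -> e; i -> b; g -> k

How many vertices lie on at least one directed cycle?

A vertex is on a directed cycle iff it belongs to a strongly connected component of size ≥ 2 (or has a self-loop).
The vertices on cycles are {b, e, f, g, j, k, l, m, n} — 9 in total.

9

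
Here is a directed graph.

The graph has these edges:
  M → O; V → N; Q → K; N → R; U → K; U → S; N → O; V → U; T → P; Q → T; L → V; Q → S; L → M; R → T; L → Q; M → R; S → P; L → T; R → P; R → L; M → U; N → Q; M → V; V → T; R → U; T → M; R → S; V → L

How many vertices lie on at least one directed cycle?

7

A vertex is on a directed cycle iff it belongs to a strongly connected component of size ≥ 2 (or has a self-loop).
The vertices on cycles are {L, M, N, Q, R, T, V} — 7 in total.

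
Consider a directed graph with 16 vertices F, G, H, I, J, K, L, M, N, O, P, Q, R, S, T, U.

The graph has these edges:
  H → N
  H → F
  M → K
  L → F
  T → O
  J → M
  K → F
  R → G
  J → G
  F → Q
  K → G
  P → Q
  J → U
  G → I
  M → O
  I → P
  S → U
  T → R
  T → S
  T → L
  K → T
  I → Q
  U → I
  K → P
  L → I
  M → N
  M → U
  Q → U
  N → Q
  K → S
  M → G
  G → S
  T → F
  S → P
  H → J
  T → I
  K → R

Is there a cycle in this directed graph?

Yes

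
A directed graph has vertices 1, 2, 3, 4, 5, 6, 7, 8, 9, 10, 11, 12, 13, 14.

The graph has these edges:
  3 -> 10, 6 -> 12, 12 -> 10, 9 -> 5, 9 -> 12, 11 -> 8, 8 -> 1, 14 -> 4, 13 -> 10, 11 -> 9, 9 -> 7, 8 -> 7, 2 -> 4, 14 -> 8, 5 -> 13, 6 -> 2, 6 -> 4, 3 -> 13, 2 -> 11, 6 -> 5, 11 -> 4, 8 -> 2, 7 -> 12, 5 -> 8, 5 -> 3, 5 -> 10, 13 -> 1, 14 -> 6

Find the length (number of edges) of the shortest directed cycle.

For each vertex v, BFS finds the shortest path from v back to v.
The shortest such closed walk is 2 → 11 → 8 → 2, length 3.

3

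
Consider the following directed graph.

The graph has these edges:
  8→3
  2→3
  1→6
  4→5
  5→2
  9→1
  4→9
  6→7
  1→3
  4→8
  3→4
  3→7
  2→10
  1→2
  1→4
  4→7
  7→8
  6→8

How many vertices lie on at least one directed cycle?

A vertex is on a directed cycle iff it belongs to a strongly connected component of size ≥ 2 (or has a self-loop).
The vertices on cycles are {1, 2, 3, 4, 5, 6, 7, 8, 9} — 9 in total.

9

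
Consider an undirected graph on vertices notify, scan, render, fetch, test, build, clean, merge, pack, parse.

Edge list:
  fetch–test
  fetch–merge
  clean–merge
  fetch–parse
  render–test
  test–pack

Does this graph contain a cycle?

No

DFS, tracking each vertex's parent; an edge to a visited non-parent vertex closes a cycle.
Start from build:
visit build (parent –)
visit notify (parent –)
visit scan (parent –)
visit render (parent –)
  visit test (parent render)
    visit fetch (parent test)
      visit merge (parent fetch)
        merge–fetch: parent, skip
        visit clean (parent merge)
          clean–merge: parent, skip
      visit parse (parent fetch)
        parse–fetch: parent, skip
      fetch–test: parent, skip
    visit pack (parent test)
      pack–test: parent, skip
    test–render: parent, skip
No non-parent visited neighbor found — the graph is a forest.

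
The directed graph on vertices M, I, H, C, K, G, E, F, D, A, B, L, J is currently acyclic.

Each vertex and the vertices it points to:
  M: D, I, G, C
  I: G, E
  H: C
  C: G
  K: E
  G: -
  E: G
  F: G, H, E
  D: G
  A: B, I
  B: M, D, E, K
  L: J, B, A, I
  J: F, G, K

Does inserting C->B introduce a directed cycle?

Yes

Adding C→B creates a cycle iff B can already reach C.
Path from B: B → M → C.
So B → … → C → B is a cycle.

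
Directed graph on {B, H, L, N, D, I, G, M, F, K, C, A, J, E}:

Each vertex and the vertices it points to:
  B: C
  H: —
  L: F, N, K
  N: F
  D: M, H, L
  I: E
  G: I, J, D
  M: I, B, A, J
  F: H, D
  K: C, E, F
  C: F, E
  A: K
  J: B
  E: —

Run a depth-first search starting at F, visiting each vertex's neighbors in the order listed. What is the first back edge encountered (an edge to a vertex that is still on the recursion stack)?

C->F

DFS from F (visiting each vertex's neighbors in the order listed); mark gray on enter, black on exit:
F gray
  H gray
  H black
  D gray
    M gray
      I gray
        E gray
        E black
      I black
      B gray
        C gray
          C→F: F is gray → back edge
First back edge: C → F.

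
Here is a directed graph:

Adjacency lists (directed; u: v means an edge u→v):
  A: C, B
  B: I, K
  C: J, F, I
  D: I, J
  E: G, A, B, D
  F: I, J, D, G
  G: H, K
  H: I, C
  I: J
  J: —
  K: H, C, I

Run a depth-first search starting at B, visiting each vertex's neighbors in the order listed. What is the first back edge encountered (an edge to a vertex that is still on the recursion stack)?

DFS from B (visiting each vertex's neighbors in the order listed); mark gray on enter, black on exit:
B gray
  I gray
    J gray
    J black
  I black
  K gray
    H gray
      H→I: I black — skip
      C gray
        C→J: J black — skip
        F gray
          F→I: I black — skip
          F→J: J black — skip
          D gray
            D→I: I black — skip
            D→J: J black — skip
          D black
          G gray
            G→H: H is gray → back edge
First back edge: G → H.

G→H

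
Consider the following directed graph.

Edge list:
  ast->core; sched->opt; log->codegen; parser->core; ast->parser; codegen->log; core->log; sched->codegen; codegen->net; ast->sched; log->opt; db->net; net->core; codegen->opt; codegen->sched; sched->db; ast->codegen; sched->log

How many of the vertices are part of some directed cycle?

A vertex is on a directed cycle iff it belongs to a strongly connected component of size ≥ 2 (or has a self-loop).
The vertices on cycles are {db, log, net, core, sched, codegen} — 6 in total.

6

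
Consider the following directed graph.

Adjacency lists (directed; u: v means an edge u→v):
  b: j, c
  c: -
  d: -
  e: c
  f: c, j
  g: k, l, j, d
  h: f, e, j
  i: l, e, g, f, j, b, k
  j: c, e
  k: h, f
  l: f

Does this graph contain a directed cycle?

No

DFS with white/gray/black marking, starting from l:
l gray
  f gray
    c gray
    c black
    j gray
      j→c: c black — skip
      e gray
        e→c: c black — skip
      e black
    j black
  f black
l black
b gray
  b→j: j black — skip
  b→c: c black — skip
b black
d gray
d black
g gray
  k gray
    h gray
      h→f: f black — skip
      h→e: e black — skip
      h→j: j black — skip
    h black
    k→f: f black — skip
  k black
  g→l: l black — skip
  g→j: j black — skip
  g→d: d black — skip
g black
i gray
  i→l: l black — skip
  i→e: e black — skip
  i→g: g black — skip
  i→f: f black — skip
  i→j: j black — skip
  i→b: b black — skip
  i→k: k black — skip
i black
Every edge goes to a white or black vertex — no back edge, so the graph is acyclic.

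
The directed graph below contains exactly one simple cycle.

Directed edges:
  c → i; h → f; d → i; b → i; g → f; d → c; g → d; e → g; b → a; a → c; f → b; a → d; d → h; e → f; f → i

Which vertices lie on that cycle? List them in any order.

DFS with gray/black marking from f:
f gray
  b gray
    i gray
    i black
    a gray
      c gray
        c→i: i black — skip
      c black
      d gray
        d→c: c black — skip
        h gray
          h→f: f is gray → back edge
Back edge closes the cycle f → b → a → d → h → f; its vertices are {a, b, d, f, h}.

a, b, d, f, h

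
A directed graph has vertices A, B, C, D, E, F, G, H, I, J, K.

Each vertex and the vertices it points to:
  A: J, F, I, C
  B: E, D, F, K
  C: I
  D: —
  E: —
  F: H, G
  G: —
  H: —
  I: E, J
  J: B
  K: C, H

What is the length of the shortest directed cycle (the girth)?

5

For each vertex v, BFS finds the shortest path from v back to v.
The shortest such closed walk is J → B → K → C → I → J, length 5.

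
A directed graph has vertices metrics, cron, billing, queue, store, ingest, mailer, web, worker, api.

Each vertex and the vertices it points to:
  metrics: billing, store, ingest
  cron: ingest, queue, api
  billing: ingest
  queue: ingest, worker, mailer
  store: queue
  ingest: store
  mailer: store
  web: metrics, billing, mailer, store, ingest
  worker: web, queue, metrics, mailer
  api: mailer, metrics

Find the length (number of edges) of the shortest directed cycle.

2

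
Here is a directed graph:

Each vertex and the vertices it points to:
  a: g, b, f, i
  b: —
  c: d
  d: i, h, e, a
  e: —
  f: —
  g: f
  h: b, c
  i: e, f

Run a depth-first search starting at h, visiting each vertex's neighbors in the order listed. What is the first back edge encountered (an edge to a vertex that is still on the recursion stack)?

d→h

DFS from h (visiting each vertex's neighbors in the order listed); mark gray on enter, black on exit:
h gray
  b gray
  b black
  c gray
    d gray
      i gray
        e gray
        e black
        f gray
        f black
      i black
      d→h: h is gray → back edge
First back edge: d → h.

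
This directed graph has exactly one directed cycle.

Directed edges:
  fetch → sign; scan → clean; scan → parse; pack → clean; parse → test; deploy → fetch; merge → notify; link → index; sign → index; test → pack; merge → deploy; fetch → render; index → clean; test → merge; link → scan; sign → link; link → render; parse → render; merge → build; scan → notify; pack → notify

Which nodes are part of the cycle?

DFS with gray/black marking from parse:
parse gray
  test gray
    pack gray
      clean gray
      clean black
      notify gray
      notify black
    pack black
    merge gray
      deploy gray
        fetch gray
          render gray
          render black
          sign gray
            index gray
              index→clean: clean black — skip
            index black
            link gray
              link→render: render black — skip
              link→index: index black — skip
              scan gray
                scan→notify: notify black — skip
                scan→clean: clean black — skip
                scan→parse: parse is gray → back edge
Back edge closes the cycle parse → test → merge → deploy → fetch → sign → link → scan → parse; its vertices are {link, scan, sign, test, fetch, merge, parse, deploy}.

link, scan, sign, test, fetch, merge, parse, deploy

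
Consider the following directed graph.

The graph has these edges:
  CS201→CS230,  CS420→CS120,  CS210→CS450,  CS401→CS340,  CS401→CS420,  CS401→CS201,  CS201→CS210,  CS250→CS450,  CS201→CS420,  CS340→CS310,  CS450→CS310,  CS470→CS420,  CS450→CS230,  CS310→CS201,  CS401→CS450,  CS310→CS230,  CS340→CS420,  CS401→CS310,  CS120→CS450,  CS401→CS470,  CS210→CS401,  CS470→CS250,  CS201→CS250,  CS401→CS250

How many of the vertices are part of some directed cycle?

10

A vertex is on a directed cycle iff it belongs to a strongly connected component of size ≥ 2 (or has a self-loop).
The vertices on cycles are {CS120, CS201, CS210, CS250, CS310, CS340, CS401, CS420, CS450, CS470} — 10 in total.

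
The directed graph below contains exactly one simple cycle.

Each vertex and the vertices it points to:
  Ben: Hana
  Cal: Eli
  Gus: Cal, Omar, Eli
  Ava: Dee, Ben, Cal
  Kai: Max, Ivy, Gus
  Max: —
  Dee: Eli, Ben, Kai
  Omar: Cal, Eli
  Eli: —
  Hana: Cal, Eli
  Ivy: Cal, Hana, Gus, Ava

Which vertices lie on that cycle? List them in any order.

DFS with gray/black marking from Kai:
Kai gray
  Max gray
  Max black
  Ivy gray
    Cal gray
      Eli gray
      Eli black
    Cal black
    Hana gray
      Hana→Cal: Cal black — skip
      Hana→Eli: Eli black — skip
    Hana black
    Gus gray
      Gus→Cal: Cal black — skip
      Omar gray
        Omar→Cal: Cal black — skip
        Omar→Eli: Eli black — skip
      Omar black
      Gus→Eli: Eli black — skip
    Gus black
    Ava gray
      Dee gray
        Dee→Eli: Eli black — skip
        Ben gray
          Ben→Hana: Hana black — skip
        Ben black
        Dee→Kai: Kai is gray → back edge
Back edge closes the cycle Kai → Ivy → Ava → Dee → Kai; its vertices are {Ava, Dee, Ivy, Kai}.

Ava, Dee, Ivy, Kai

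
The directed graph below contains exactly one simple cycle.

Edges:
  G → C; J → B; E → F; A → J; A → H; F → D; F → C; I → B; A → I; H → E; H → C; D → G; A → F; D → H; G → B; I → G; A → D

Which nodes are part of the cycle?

DFS with gray/black marking from D:
D gray
  G gray
    C gray
    C black
    B gray
    B black
  G black
  H gray
    H→C: C black — skip
    E gray
      F gray
        F→D: D is gray → back edge
Back edge closes the cycle D → H → E → F → D; its vertices are {D, E, F, H}.

D, E, F, H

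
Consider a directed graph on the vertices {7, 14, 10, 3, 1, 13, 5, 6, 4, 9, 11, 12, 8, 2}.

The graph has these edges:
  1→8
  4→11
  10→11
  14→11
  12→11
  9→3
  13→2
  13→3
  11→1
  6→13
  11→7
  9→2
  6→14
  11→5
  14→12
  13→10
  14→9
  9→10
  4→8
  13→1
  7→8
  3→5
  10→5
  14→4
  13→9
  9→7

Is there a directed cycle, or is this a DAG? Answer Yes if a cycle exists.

No

DFS with white/gray/black marking, starting from 5:
5 gray
5 black
7 gray
  8 gray
  8 black
7 black
14 gray
  11 gray
    1 gray
      1→8: 8 black — skip
    1 black
    11→7: 7 black — skip
    11→5: 5 black — skip
  11 black
  12 gray
    12→11: 11 black — skip
  12 black
  9 gray
    2 gray
    2 black
    10 gray
      10→5: 5 black — skip
      10→11: 11 black — skip
    10 black
    3 gray
      3→5: 5 black — skip
    3 black
    9→7: 7 black — skip
  9 black
  4 gray
    4→8: 8 black — skip
    4→11: 11 black — skip
  4 black
14 black
13 gray
  13→3: 3 black — skip
  13→1: 1 black — skip
  13→10: 10 black — skip
  13→9: 9 black — skip
  13→2: 2 black — skip
13 black
6 gray
  6→14: 14 black — skip
  6→13: 13 black — skip
6 black
Every edge goes to a white or black vertex — no back edge, so the graph is acyclic.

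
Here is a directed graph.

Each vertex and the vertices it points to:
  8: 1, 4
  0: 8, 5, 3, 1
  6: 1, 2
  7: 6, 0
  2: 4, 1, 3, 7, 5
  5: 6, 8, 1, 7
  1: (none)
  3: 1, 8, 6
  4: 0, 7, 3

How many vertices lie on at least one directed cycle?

8

A vertex is on a directed cycle iff it belongs to a strongly connected component of size ≥ 2 (or has a self-loop).
The vertices on cycles are {0, 2, 3, 4, 5, 6, 7, 8} — 8 in total.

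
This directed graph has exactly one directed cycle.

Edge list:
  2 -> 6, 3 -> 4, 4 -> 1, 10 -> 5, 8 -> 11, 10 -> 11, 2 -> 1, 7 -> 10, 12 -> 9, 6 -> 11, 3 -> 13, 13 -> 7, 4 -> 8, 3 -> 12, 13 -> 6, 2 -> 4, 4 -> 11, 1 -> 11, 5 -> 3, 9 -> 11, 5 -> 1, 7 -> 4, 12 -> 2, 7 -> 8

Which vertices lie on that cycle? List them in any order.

DFS with gray/black marking from 5:
5 gray
  1 gray
    11 gray
    11 black
  1 black
  3 gray
    12 gray
      9 gray
        9→11: 11 black — skip
      9 black
      2 gray
        4 gray
          8 gray
            8→11: 11 black — skip
          8 black
          4→1: 1 black — skip
          4→11: 11 black — skip
        4 black
        6 gray
          6→11: 11 black — skip
        6 black
        2→1: 1 black — skip
      2 black
    12 black
    13 gray
      7 gray
        7→4: 4 black — skip
        7→8: 8 black — skip
        10 gray
          10→11: 11 black — skip
          10→5: 5 is gray → back edge
Back edge closes the cycle 5 → 3 → 13 → 7 → 10 → 5; its vertices are {3, 5, 7, 10, 13}.

3, 5, 7, 10, 13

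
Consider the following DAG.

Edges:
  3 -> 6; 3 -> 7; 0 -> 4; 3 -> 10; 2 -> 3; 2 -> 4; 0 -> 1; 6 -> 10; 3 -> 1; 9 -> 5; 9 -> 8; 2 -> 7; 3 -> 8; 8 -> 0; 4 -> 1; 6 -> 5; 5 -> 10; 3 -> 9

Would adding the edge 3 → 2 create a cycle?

Yes

Adding 3→2 creates a cycle iff 2 can already reach 3.
Path from 2: 2 → 3.
So 2 → … → 3 → 2 is a cycle.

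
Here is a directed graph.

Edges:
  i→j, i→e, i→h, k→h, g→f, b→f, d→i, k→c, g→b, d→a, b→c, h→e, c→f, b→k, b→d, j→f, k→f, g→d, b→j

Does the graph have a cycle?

DFS with white/gray/black marking, starting from g:
g gray
  f gray
  f black
  d gray
    a gray
    a black
    i gray
      h gray
        e gray
        e black
      h black
      j gray
        j→f: f black — skip
      j black
      i→e: e black — skip
    i black
  d black
  b gray
    b→j: j black — skip
    k gray
      k→f: f black — skip
      c gray
        c→f: f black — skip
      c black
      k→h: h black — skip
    k black
    b→d: d black — skip
    b→f: f black — skip
    b→c: c black — skip
  b black
g black
Every edge goes to a white or black vertex — no back edge, so the graph is acyclic.

No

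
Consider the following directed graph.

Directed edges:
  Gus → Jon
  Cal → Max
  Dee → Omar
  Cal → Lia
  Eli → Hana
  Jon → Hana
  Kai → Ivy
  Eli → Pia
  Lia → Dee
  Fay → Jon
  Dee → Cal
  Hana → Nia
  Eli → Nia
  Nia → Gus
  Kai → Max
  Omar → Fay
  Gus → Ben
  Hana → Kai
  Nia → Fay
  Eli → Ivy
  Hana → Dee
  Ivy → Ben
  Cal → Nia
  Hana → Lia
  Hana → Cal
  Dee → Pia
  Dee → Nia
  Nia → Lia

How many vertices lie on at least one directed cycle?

A vertex is on a directed cycle iff it belongs to a strongly connected component of size ≥ 2 (or has a self-loop).
The vertices on cycles are {Cal, Dee, Fay, Gus, Jon, Lia, Nia, Hana, Omar} — 9 in total.

9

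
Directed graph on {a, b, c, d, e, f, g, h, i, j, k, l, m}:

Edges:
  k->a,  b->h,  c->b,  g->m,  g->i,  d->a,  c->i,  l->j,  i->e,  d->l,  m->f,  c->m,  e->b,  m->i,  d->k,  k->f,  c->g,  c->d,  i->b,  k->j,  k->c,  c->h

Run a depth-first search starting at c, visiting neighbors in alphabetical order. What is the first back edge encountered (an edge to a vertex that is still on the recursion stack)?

k->c

DFS from c (visiting neighbors in alphabetical order); mark gray on enter, black on exit:
c gray
  b gray
    h gray
    h black
  b black
  d gray
    a gray
    a black
    k gray
      k→a: a black — skip
      k→c: c is gray → back edge
First back edge: k → c.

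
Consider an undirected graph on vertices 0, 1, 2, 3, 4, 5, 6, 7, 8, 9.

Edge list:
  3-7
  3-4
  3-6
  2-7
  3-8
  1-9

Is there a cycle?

No

DFS, tracking each vertex's parent; an edge to a visited non-parent vertex closes a cycle.
Start from 2:
visit 2 (parent –)
  visit 7 (parent 2)
    7–2: parent, skip
    visit 3 (parent 7)
      visit 4 (parent 3)
        4–3: parent, skip
      visit 6 (parent 3)
        6–3: parent, skip
      visit 8 (parent 3)
        8–3: parent, skip
      3–7: parent, skip
visit 0 (parent –)
visit 1 (parent –)
  visit 9 (parent 1)
    9–1: parent, skip
visit 5 (parent –)
No non-parent visited neighbor found — the graph is a forest.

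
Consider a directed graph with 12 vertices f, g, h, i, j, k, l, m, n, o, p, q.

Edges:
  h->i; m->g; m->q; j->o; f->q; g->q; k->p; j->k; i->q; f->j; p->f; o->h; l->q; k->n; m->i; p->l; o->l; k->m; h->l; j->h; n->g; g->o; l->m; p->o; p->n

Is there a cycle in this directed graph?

DFS with white/gray/black marking, starting from f:
f gray
  j gray
    h gray
      i gray
        q gray
        q black
      i black
      l gray
        l→q: q black — skip
        m gray
          g gray
            g→q: q black — skip
            o gray
              o→l: l is gray → back edge
Back edge found, so a cycle exists: l → m → g → o → l.

Yes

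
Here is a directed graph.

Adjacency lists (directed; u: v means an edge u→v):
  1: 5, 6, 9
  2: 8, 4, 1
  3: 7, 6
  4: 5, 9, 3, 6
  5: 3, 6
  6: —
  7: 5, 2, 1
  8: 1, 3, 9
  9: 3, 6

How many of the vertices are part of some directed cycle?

A vertex is on a directed cycle iff it belongs to a strongly connected component of size ≥ 2 (or has a self-loop).
The vertices on cycles are {1, 2, 3, 4, 5, 7, 8, 9} — 8 in total.

8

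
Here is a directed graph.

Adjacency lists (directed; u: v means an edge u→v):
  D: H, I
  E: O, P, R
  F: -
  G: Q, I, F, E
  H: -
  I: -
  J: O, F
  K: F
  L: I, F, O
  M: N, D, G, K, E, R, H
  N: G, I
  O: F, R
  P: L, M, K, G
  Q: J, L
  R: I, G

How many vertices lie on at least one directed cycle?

A vertex is on a directed cycle iff it belongs to a strongly connected component of size ≥ 2 (or has a self-loop).
The vertices on cycles are {E, G, J, L, M, N, O, P, Q, R} — 10 in total.

10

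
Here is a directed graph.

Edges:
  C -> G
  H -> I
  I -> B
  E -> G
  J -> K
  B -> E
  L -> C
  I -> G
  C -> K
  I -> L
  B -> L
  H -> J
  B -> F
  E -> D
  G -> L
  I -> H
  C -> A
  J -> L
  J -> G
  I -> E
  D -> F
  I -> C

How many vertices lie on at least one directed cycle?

A vertex is on a directed cycle iff it belongs to a strongly connected component of size ≥ 2 (or has a self-loop).
The vertices on cycles are {C, G, H, I, L} — 5 in total.

5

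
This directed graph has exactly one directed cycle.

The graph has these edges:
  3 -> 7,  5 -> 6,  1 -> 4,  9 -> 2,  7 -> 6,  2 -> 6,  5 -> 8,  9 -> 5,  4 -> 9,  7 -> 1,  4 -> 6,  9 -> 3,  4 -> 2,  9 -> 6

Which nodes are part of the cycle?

DFS with gray/black marking from 4:
4 gray
  2 gray
    6 gray
    6 black
  2 black
  9 gray
    3 gray
      7 gray
        1 gray
          1→4: 4 is gray → back edge
Back edge closes the cycle 4 → 9 → 3 → 7 → 1 → 4; its vertices are {1, 3, 4, 7, 9}.

1, 3, 4, 7, 9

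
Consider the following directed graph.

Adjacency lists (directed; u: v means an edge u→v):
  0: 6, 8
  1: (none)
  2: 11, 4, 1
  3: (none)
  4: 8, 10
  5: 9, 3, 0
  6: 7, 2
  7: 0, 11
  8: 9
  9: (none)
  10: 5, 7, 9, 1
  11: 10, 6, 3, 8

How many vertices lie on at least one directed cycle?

A vertex is on a directed cycle iff it belongs to a strongly connected component of size ≥ 2 (or has a self-loop).
The vertices on cycles are {0, 2, 4, 5, 6, 7, 10, 11} — 8 in total.

8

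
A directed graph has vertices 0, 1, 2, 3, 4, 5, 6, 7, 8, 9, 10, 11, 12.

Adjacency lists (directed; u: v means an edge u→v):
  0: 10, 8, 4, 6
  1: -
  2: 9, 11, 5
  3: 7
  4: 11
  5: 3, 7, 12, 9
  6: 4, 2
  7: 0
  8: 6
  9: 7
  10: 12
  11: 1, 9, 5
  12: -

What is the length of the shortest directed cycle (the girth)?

5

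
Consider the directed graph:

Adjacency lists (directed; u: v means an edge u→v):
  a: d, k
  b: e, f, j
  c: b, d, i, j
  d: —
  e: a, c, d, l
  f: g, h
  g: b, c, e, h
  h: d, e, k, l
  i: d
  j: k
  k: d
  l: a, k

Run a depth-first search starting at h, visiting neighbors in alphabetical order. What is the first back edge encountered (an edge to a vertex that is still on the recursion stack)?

b→e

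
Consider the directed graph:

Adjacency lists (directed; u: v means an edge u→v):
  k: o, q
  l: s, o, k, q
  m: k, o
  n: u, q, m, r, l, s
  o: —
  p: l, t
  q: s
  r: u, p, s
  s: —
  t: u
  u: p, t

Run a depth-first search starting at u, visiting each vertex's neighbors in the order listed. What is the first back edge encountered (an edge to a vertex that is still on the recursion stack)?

DFS from u (visiting each vertex's neighbors in the order listed); mark gray on enter, black on exit:
u gray
  p gray
    l gray
      s gray
      s black
      o gray
      o black
      k gray
        k→o: o black — skip
        q gray
          q→s: s black — skip
        q black
      k black
      l→q: q black — skip
    l black
    t gray
      t→u: u is gray → back edge
First back edge: t → u.

t→u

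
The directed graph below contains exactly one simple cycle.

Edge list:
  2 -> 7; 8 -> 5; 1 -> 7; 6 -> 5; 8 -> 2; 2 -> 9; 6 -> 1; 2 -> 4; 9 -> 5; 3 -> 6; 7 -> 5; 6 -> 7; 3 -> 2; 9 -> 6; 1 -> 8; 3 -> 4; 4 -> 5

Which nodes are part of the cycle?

DFS with gray/black marking from 6:
6 gray
  7 gray
    5 gray
    5 black
  7 black
  1 gray
    8 gray
      8→5: 5 black — skip
      2 gray
        4 gray
          4→5: 5 black — skip
        4 black
        2→7: 7 black — skip
        9 gray
          9→6: 6 is gray → back edge
Back edge closes the cycle 6 → 1 → 8 → 2 → 9 → 6; its vertices are {1, 2, 6, 8, 9}.

1, 2, 6, 8, 9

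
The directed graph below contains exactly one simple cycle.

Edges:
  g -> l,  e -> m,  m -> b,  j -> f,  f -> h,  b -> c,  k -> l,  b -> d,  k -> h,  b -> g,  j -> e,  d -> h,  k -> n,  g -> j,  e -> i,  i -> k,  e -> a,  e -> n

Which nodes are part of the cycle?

b, e, g, j, m

DFS with gray/black marking from j:
j gray
  e gray
    i gray
      k gray
        n gray
        n black
        h gray
        h black
        l gray
        l black
      k black
    i black
    e→n: n black — skip
    m gray
      b gray
        c gray
        c black
        d gray
          d→h: h black — skip
        d black
        g gray
          g→l: l black — skip
          g→j: j is gray → back edge
Back edge closes the cycle j → e → m → b → g → j; its vertices are {b, e, g, j, m}.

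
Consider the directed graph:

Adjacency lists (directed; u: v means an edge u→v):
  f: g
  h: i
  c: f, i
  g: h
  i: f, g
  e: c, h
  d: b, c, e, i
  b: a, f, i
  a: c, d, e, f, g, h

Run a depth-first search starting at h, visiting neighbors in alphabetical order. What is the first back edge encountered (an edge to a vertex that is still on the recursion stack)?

DFS from h (visiting neighbors in alphabetical order); mark gray on enter, black on exit:
h gray
  i gray
    f gray
      g gray
        g→h: h is gray → back edge
First back edge: g → h.

g→h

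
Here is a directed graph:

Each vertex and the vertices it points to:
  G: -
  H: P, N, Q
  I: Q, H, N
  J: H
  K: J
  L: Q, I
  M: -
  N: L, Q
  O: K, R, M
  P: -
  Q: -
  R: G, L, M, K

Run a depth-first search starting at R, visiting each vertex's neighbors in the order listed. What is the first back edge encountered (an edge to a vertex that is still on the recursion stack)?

DFS from R (visiting each vertex's neighbors in the order listed); mark gray on enter, black on exit:
R gray
  G gray
  G black
  L gray
    Q gray
    Q black
    I gray
      I→Q: Q black — skip
      H gray
        P gray
        P black
        N gray
          N→L: L is gray → back edge
First back edge: N → L.

N→L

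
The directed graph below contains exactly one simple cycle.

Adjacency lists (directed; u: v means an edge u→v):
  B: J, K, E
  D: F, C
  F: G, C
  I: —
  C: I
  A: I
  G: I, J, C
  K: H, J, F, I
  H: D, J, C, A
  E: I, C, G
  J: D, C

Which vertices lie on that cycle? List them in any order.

D, F, G, J

DFS with gray/black marking from J:
J gray
  D gray
    F gray
      G gray
        I gray
        I black
        G→J: J is gray → back edge
Back edge closes the cycle J → D → F → G → J; its vertices are {D, F, G, J}.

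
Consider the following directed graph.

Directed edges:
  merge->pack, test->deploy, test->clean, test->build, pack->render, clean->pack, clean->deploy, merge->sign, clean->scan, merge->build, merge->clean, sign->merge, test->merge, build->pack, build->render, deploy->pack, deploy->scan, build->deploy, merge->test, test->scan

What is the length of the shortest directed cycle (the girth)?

For each vertex v, BFS finds the shortest path from v back to v.
The shortest such closed walk is merge → sign → merge, length 2.

2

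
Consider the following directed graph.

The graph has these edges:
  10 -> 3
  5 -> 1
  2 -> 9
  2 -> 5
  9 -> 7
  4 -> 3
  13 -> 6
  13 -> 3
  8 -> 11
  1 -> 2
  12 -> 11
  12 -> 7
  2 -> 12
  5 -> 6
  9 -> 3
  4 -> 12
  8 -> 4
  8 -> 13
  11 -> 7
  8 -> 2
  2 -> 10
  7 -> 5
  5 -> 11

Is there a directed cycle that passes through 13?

No

13 lies on a cycle iff there is a path from 13 back to itself.
Exploring from 13, it never reaches itself; equivalently, its strongly connected component is a singleton.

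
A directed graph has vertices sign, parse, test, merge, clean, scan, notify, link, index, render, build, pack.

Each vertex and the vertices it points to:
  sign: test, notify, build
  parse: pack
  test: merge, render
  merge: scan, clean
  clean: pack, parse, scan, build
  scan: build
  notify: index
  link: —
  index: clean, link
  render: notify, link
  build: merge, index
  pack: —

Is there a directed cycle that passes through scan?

scan is on a cycle iff scan can reach itself via ≥1 edge.
scan → build → merge → scan — yes.

Yes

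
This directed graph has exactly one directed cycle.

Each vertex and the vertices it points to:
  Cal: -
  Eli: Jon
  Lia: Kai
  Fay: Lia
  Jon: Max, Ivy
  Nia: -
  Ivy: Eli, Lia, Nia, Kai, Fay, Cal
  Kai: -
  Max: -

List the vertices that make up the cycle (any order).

Eli, Ivy, Jon

DFS with gray/black marking from Jon:
Jon gray
  Max gray
  Max black
  Ivy gray
    Eli gray
      Eli→Jon: Jon is gray → back edge
Back edge closes the cycle Jon → Ivy → Eli → Jon; its vertices are {Eli, Ivy, Jon}.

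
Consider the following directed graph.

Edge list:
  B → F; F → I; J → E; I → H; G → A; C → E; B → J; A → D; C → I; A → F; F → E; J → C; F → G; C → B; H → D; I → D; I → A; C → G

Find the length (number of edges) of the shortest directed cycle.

3

For each vertex v, BFS finds the shortest path from v back to v.
The shortest such closed walk is C → B → J → C, length 3.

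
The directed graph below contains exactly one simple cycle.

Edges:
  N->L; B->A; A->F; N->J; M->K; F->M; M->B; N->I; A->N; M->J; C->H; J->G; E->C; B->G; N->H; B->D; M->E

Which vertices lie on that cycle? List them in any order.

A, B, F, M

DFS with gray/black marking from F:
F gray
  M gray
    K gray
    K black
    J gray
      G gray
      G black
    J black
    B gray
      B→G: G black — skip
      A gray
        N gray
          N→J: J black — skip
          L gray
          L black
          I gray
          I black
          H gray
          H black
        N black
        A→F: F is gray → back edge
Back edge closes the cycle F → M → B → A → F; its vertices are {A, B, F, M}.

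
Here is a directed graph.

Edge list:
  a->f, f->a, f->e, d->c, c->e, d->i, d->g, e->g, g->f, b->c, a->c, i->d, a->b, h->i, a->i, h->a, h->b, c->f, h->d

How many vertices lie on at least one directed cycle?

8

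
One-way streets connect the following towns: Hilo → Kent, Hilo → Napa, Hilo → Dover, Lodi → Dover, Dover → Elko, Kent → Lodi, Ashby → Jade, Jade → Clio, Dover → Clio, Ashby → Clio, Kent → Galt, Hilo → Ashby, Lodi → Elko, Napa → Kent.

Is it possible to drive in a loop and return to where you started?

DFS with white/gray/black marking, starting from Ashby:
Ashby gray
  Clio gray
  Clio black
  Jade gray
    Jade→Clio: Clio black — skip
  Jade black
Ashby black
Dover gray
  Elko gray
  Elko black
  Dover→Clio: Clio black — skip
Dover black
Napa gray
  Kent gray
    Galt gray
    Galt black
    Lodi gray
      Lodi→Elko: Elko black — skip
      Lodi→Dover: Dover black — skip
    Lodi black
  Kent black
Napa black
Hilo gray
  Hilo→Napa: Napa black — skip
  Hilo→Dover: Dover black — skip
  Hilo→Kent: Kent black — skip
  Hilo→Ashby: Ashby black — skip
Hilo black
Every edge goes to a white or black vertex — no back edge, so the graph is acyclic.

No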